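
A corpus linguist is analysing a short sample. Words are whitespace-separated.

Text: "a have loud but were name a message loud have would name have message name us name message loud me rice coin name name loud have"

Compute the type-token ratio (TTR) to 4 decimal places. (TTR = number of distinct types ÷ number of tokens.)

0.4615

N = 26 tokens, V = 12 types.
TTR = V / N = 12 / 26 = 0.4615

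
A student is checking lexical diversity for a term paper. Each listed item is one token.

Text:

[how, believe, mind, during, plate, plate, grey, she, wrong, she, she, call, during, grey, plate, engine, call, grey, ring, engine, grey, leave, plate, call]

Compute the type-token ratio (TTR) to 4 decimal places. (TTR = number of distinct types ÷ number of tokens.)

0.5000

N = 24 tokens, V = 12 types.
TTR = V / N = 12 / 24 = 0.5000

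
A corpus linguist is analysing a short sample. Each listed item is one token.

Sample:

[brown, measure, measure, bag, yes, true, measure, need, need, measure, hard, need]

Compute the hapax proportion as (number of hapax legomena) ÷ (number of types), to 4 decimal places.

0.7143

Frequencies: measure:4, need:3, brown:1, bag:1, yes:1, true:1, hard:1
Hapax count = 5; type count = 7.
Ratio = 5 / 7 = 0.7143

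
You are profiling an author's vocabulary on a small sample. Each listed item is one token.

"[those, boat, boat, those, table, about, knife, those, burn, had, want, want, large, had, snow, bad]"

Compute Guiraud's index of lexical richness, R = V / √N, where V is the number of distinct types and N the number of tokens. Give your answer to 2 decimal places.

2.75

N = 16, V = 11.
√N = 4.000000
R = 11 / 4.000000 = 2.75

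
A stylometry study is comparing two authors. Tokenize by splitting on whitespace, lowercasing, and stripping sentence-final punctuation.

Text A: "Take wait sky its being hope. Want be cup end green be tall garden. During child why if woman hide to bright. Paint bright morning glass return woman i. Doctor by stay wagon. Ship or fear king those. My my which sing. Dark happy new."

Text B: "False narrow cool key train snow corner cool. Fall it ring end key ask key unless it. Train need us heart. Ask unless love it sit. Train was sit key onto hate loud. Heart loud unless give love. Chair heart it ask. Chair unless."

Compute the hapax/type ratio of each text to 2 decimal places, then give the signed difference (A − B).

0.36

A: hapax=37, V=41, ratio=0.90
B: hapax=13, V=24, ratio=0.54
Difference = 0.90 − 0.54 = 0.36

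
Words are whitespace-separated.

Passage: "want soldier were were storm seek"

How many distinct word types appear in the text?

Distinct types: {seek, soldier, storm, want, were}
V = 5

5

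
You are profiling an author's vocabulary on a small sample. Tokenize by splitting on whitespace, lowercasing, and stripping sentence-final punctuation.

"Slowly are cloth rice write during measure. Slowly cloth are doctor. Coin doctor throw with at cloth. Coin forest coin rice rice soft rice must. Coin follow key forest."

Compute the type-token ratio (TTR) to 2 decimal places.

0.59

N = 29 tokens, V = 17 types.
TTR = V / N = 17 / 29 = 0.59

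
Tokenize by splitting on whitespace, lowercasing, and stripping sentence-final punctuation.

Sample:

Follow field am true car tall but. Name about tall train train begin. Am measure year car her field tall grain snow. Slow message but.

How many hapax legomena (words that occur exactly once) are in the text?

12

Frequencies: tall:3, field:2, am:2, car:2, but:2, train:2, follow:1, true:1, name:1, about:1, begin:1, measure:1, year:1, her:1, grain:1, snow:1, slow:1, message:1
Hapax (freq=1): about, begin, follow, grain, her, measure, message, name, slow, snow, true, year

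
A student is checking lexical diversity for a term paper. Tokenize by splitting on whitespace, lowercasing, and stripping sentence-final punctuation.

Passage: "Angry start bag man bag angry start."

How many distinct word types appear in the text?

4

Distinct types: {angry, bag, man, start}
V = 4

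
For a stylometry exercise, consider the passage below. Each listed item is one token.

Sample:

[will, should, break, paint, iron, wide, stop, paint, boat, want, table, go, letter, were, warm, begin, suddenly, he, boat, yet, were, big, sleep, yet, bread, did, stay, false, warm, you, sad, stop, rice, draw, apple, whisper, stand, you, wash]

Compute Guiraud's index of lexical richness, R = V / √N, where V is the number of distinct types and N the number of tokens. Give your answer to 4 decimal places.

5.1241

N = 39, V = 32.
√N = 6.244998
R = 32 / 6.244998 = 5.1241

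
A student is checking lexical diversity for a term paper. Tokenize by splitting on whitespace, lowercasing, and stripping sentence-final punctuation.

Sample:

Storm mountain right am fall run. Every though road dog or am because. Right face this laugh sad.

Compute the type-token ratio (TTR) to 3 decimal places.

N = 18 tokens, V = 16 types.
TTR = V / N = 16 / 18 = 0.889

0.889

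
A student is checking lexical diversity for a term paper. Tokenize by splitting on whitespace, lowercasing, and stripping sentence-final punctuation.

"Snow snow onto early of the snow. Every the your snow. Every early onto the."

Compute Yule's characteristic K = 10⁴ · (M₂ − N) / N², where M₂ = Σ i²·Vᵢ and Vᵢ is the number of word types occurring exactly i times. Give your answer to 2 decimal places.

Frequencies: snow:4, the:3, onto:2, early:2, every:2, of:1, your:1
N = 15. Frequency spectrum: V_1=2, V_2=3, V_3=1, V_4=1
M₂ = 1²·2 + 2²·3 + 3²·1 + 4²·1 = 39
K = 10000 × (39 − 15) / 15² = 1066.67

1066.67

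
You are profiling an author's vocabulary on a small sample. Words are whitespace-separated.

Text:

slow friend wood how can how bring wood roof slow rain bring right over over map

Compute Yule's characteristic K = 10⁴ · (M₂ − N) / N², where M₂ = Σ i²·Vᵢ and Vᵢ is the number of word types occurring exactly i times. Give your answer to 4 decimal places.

Frequencies: slow:2, wood:2, how:2, bring:2, over:2, friend:1, can:1, roof:1, rain:1, right:1, map:1
N = 16. Frequency spectrum: V_1=6, V_2=5
M₂ = 1²·6 + 2²·5 = 26
K = 10000 × (26 − 16) / 16² = 390.6250

390.6250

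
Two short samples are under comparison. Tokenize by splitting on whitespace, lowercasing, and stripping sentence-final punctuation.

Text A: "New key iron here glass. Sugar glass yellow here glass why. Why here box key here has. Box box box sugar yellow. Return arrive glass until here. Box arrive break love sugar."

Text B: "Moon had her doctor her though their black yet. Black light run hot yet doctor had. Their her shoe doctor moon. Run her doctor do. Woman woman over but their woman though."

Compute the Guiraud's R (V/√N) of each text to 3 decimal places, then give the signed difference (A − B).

A: V=15, N=32, R=2.652
B: V=16, N=32, R=2.828
Difference = 2.652 − 2.828 = -0.176

-0.176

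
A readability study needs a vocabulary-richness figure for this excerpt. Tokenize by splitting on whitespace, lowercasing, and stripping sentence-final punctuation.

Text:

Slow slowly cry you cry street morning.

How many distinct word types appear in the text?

6

Distinct types: {cry, morning, slow, slowly, street, you}
V = 6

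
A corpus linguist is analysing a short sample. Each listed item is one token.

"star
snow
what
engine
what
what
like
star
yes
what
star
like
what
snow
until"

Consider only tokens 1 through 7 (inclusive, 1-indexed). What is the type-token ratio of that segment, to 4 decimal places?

0.7143

Segment tokens 1–7: star, snow, what, engine, what, what, like
Segment N = 7, segment V = 5.
TTR = 5 / 7 = 0.7143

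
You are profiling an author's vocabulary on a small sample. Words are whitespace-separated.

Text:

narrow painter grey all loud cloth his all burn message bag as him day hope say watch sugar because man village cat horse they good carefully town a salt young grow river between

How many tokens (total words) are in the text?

33

Tokens: narrow, painter, grey, all, loud, cloth, his, all, burn, message, bag, as, him, day, hope, say, watch, sugar, because, man, village, cat, horse, they, good, carefully, town, a, salt, young, grow, river, between
N = 33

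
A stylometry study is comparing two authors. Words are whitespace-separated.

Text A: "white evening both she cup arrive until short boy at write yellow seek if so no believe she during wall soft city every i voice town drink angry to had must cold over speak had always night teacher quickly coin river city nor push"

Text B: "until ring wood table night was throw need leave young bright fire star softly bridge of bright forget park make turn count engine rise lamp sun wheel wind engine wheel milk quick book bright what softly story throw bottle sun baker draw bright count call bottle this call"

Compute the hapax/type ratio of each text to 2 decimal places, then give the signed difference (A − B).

0.17

A: hapax=38, V=41, ratio=0.93
B: hapax=28, V=37, ratio=0.76
Difference = 0.93 − 0.76 = 0.17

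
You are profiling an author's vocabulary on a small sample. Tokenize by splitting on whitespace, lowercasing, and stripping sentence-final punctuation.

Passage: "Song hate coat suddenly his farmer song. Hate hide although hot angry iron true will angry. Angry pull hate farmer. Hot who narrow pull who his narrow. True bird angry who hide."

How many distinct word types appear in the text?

Distinct types: {although, angry, bird, coat, farmer, hate, hide, his, hot, iron, narrow, pull, song, suddenly, true, who, will}
V = 17

17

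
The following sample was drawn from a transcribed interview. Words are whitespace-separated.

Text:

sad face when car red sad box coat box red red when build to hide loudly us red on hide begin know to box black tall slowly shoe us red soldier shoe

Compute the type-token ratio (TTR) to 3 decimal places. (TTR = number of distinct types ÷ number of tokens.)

0.625

N = 32 tokens, V = 20 types.
TTR = V / N = 20 / 32 = 0.625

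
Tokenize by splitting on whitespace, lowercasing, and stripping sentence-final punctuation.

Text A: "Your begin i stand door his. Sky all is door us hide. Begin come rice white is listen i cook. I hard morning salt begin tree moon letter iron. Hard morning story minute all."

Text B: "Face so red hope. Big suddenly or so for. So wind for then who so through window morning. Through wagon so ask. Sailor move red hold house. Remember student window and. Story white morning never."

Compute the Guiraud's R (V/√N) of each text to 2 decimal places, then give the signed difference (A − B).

-0.10

A: V=25, N=34, R=4.29
B: V=26, N=35, R=4.39
Difference = 4.29 − 4.39 = -0.10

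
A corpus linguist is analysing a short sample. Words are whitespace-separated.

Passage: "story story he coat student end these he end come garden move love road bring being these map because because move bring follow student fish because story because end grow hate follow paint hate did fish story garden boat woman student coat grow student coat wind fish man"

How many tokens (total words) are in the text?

Tokens: story, story, he, coat, student, end, these, he, end, come, garden, move, love, road, bring, being, these, map, because, because, move, bring, follow, student, fish, because, story, because, end, grow, hate, follow, paint, hate, did, fish, story, garden, boat, woman, student, coat, grow, student, coat, wind, fish, man
N = 48

48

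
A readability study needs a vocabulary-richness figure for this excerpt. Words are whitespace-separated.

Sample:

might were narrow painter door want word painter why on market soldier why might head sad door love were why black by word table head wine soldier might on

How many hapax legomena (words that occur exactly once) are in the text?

Frequencies: might:3, why:3, were:2, painter:2, door:2, word:2, on:2, soldier:2, head:2, narrow:1, want:1, market:1, sad:1, love:1, black:1, by:1, table:1, wine:1
Hapax (freq=1): black, by, love, market, narrow, sad, table, want, wine

9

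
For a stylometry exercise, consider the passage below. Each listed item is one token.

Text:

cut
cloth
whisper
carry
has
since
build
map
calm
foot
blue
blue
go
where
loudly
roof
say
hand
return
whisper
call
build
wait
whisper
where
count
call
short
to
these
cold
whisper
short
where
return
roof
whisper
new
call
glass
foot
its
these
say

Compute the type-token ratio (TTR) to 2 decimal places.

N = 44 tokens, V = 28 types.
TTR = V / N = 28 / 44 = 0.64

0.64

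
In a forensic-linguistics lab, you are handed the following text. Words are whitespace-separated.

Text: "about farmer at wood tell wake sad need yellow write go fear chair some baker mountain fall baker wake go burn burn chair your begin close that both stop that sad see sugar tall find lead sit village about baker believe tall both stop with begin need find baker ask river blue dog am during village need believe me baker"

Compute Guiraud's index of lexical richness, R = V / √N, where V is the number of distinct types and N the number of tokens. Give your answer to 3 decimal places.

5.164

N = 60, V = 40.
√N = 7.745967
R = 40 / 7.745967 = 5.164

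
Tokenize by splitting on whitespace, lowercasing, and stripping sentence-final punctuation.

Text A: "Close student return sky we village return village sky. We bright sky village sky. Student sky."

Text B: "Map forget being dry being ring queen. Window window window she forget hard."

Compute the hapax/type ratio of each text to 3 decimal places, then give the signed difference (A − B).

A: hapax=2, V=7, ratio=0.286
B: hapax=6, V=9, ratio=0.667
Difference = 0.286 − 0.667 = -0.381

-0.381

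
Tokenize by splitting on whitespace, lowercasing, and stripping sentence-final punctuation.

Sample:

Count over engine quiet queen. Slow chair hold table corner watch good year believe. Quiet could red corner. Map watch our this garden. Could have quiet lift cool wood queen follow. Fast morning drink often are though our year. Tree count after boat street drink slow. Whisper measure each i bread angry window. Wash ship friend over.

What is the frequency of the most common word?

3

Frequencies: quiet:3, count:2, over:2, queen:2, slow:2, corner:2, watch:2, year:2, could:2, our:2, drink:2, engine:1, chair:1, hold:1, table:1, good:1, believe:1, red:1, map:1, this:1, … (25 more, each freq 1)
Most common: 'quiet' with frequency 3.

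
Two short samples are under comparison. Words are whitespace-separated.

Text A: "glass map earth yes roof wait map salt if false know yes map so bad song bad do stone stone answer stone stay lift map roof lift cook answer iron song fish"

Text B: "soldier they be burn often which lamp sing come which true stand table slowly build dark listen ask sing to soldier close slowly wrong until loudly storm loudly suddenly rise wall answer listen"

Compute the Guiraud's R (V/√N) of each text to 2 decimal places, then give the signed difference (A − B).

A: V=21, N=32, R=3.71
B: V=27, N=33, R=4.70
Difference = 3.71 − 4.70 = -0.99

-0.99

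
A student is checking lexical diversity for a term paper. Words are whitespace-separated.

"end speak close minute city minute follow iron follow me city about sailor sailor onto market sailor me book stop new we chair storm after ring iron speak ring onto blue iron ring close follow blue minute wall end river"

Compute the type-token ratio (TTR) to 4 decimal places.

N = 40 tokens, V = 23 types.
TTR = V / N = 23 / 40 = 0.5750

0.5750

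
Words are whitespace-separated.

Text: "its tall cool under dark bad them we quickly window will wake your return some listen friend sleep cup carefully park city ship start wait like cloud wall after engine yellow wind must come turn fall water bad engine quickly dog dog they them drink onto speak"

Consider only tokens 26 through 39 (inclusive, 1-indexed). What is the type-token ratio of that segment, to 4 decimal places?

Segment tokens 26–39: like, cloud, wall, after, engine, yellow, wind, must, come, turn, fall, water, bad, engine
Segment N = 14, segment V = 13.
TTR = 13 / 14 = 0.9286

0.9286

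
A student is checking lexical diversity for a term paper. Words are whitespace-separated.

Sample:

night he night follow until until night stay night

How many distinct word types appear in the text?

Distinct types: {follow, he, night, stay, until}
V = 5

5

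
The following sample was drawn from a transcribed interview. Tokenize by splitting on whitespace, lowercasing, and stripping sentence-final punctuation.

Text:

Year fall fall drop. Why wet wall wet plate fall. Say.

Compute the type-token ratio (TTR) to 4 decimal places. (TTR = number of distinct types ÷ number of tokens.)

N = 11 tokens, V = 8 types.
TTR = V / N = 8 / 11 = 0.7273

0.7273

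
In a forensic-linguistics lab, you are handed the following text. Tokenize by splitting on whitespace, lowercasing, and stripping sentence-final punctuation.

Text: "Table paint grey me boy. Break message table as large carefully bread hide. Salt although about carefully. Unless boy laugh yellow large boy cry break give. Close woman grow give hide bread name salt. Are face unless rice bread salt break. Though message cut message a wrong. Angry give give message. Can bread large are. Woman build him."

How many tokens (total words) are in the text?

Tokens: table, paint, grey, me, boy, break, message, table, as, large, carefully, bread, hide, salt, although, about, carefully, unless, boy, laugh, yellow, large, boy, cry, break, give, close, woman, grow, give, hide, bread, name, salt, are, face, unless, rice, bread, salt, break, though, message, cut, message, a, wrong, angry, give, give, message, can, bread, large, are, woman, build, him
N = 58

58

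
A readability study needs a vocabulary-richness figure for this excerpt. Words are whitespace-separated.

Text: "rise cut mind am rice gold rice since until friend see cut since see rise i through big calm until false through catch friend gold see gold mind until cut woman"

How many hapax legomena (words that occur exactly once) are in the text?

7

Frequencies: cut:3, gold:3, until:3, see:3, rise:2, mind:2, rice:2, since:2, friend:2, through:2, am:1, i:1, big:1, calm:1, false:1, catch:1, woman:1
Hapax (freq=1): am, big, calm, catch, false, i, woman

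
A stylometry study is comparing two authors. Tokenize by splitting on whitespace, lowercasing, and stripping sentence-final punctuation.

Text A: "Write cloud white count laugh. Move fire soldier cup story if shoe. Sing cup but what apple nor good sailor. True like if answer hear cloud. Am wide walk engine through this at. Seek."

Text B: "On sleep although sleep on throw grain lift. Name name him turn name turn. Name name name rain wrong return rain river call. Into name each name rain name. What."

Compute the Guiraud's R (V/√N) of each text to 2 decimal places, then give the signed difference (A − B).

A: V=31, N=34, R=5.32
B: V=17, N=30, R=3.10
Difference = 5.32 − 3.10 = 2.22

2.22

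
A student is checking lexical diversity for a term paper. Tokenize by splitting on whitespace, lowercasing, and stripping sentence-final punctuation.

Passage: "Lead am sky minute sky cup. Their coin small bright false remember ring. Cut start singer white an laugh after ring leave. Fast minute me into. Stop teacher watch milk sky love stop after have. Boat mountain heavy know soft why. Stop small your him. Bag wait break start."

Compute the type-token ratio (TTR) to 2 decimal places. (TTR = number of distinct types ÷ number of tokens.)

N = 49 tokens, V = 40 types.
TTR = V / N = 40 / 49 = 0.82

0.82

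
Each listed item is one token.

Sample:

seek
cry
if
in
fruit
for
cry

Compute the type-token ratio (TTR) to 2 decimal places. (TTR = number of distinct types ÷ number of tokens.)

N = 7 tokens, V = 6 types.
TTR = V / N = 6 / 7 = 0.86

0.86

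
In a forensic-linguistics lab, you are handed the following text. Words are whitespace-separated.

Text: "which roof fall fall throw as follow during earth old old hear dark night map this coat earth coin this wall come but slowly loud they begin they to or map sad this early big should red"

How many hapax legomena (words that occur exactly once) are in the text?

Frequencies: this:3, fall:2, earth:2, old:2, map:2, they:2, which:1, roof:1, throw:1, as:1, follow:1, during:1, hear:1, dark:1, night:1, coat:1, coin:1, wall:1, come:1, but:1, … (10 more, each freq 1)
Hapax (freq=1): as, begin, big, but, coat, coin, come, dark, during, early, follow, hear, loud, night, or, red, roof, sad, should, slowly, throw, to, wall, which

24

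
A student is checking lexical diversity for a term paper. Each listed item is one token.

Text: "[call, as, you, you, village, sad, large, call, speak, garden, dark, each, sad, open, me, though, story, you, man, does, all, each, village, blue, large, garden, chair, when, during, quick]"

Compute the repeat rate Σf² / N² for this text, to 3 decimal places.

0.053

Frequencies: you:3, call:2, village:2, sad:2, large:2, garden:2, each:2, as:1, speak:1, dark:1, open:1, me:1, though:1, story:1, man:1, does:1, all:1, blue:1, chair:1, when:1, … (2 more, each freq 1)
Σf² = 48; N² = 900
Repeat rate = 48 / 900 = 0.053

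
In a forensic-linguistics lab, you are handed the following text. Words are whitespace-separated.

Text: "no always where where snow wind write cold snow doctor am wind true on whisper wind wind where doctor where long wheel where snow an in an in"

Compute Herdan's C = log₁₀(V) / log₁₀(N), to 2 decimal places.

N = 28, V = 16.
log₁₀(V) = 1.204120, log₁₀(N) = 1.447158
C = 1.204120 / 1.447158 = 0.83

0.83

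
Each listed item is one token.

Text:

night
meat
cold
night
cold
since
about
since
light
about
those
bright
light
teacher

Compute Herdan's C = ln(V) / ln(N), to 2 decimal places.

0.83

N = 14, V = 9.
ln(V) = 2.197225, ln(N) = 2.639057
C = 2.197225 / 2.639057 = 0.83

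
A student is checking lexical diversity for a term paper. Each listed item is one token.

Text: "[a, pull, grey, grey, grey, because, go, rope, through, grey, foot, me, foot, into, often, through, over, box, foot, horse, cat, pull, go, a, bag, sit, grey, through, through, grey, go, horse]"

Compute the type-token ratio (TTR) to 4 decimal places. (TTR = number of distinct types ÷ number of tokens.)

N = 32 tokens, V = 17 types.
TTR = V / N = 17 / 32 = 0.5313

0.5313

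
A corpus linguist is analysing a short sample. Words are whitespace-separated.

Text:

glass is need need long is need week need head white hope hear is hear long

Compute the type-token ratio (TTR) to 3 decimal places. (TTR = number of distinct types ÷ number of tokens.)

N = 16 tokens, V = 9 types.
TTR = V / N = 9 / 16 = 0.563

0.563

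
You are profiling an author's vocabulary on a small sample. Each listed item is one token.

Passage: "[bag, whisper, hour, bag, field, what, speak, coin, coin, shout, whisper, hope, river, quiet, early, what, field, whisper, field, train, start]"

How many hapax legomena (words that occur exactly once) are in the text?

Frequencies: whisper:3, field:3, bag:2, what:2, coin:2, hour:1, speak:1, shout:1, hope:1, river:1, quiet:1, early:1, train:1, start:1
Hapax (freq=1): early, hope, hour, quiet, river, shout, speak, start, train

9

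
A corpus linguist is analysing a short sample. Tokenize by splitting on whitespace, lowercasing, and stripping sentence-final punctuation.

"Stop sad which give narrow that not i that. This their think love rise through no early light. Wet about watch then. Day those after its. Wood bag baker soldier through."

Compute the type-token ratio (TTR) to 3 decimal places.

N = 31 tokens, V = 29 types.
TTR = V / N = 29 / 31 = 0.935

0.935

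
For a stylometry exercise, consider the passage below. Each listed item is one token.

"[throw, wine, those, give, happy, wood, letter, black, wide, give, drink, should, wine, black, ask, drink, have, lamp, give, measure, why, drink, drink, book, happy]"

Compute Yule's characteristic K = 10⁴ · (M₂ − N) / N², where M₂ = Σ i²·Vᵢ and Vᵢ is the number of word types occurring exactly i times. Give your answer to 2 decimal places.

Frequencies: drink:4, give:3, wine:2, happy:2, black:2, throw:1, those:1, wood:1, letter:1, wide:1, should:1, ask:1, have:1, lamp:1, measure:1, why:1, book:1
N = 25. Frequency spectrum: V_1=12, V_2=3, V_3=1, V_4=1
M₂ = 1²·12 + 2²·3 + 3²·1 + 4²·1 = 49
K = 10000 × (49 − 25) / 25² = 384.00

384.00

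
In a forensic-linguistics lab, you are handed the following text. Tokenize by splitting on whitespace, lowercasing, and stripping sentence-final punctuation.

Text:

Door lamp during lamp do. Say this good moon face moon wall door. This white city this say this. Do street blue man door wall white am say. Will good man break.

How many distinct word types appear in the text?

Distinct types: {am, blue, break, city, do, door, during, face, good, lamp, man, moon, say, street, this, wall, white, will}
V = 18

18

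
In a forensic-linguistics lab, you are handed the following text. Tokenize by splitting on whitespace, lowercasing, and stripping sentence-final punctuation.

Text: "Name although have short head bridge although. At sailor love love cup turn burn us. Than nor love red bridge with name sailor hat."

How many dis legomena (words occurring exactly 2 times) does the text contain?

4

Frequencies: love:3, name:2, although:2, bridge:2, sailor:2, have:1, short:1, head:1, at:1, cup:1, turn:1, burn:1, us:1, than:1, nor:1, red:1, with:1, hat:1
Words with frequency 2: although, bridge, name, sailor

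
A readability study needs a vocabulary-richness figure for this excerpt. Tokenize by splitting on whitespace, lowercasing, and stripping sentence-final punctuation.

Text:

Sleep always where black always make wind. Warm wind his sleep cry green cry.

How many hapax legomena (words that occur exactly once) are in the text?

6

Frequencies: sleep:2, always:2, wind:2, cry:2, where:1, black:1, make:1, warm:1, his:1, green:1
Hapax (freq=1): black, green, his, make, warm, where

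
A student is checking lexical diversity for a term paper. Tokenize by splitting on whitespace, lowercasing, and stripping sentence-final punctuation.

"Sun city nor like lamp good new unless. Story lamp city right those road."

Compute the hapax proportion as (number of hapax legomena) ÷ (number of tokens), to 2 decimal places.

Frequencies: city:2, lamp:2, sun:1, nor:1, like:1, good:1, new:1, unless:1, story:1, right:1, those:1, road:1
Hapax count = 10; token count = 14.
Ratio = 10 / 14 = 0.71

0.71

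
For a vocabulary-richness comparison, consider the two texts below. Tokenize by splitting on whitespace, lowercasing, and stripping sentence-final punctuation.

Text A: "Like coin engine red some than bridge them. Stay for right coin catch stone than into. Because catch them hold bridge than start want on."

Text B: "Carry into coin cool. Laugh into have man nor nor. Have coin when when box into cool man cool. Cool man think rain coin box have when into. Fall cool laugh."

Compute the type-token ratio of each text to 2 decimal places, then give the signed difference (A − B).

TTR(A) = 19/25 = 0.76
TTR(B) = 13/31 = 0.42
Difference = 0.76 − 0.42 = 0.34

0.34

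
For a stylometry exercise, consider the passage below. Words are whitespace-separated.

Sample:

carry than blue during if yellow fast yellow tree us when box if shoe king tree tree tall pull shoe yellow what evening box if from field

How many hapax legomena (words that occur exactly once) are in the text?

14

Frequencies: if:3, yellow:3, tree:3, box:2, shoe:2, carry:1, than:1, blue:1, during:1, fast:1, us:1, when:1, king:1, tall:1, pull:1, what:1, evening:1, from:1, field:1
Hapax (freq=1): blue, carry, during, evening, fast, field, from, king, pull, tall, than, us, what, when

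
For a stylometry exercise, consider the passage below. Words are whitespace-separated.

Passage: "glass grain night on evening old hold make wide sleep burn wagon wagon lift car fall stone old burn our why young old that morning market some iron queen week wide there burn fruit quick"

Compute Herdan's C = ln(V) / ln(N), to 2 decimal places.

0.95

N = 35, V = 29.
ln(V) = 3.367296, ln(N) = 3.555348
C = 3.367296 / 3.555348 = 0.95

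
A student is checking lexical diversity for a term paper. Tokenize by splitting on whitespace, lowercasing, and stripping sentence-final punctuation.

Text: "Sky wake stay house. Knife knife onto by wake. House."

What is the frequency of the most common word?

2

Frequencies: wake:2, house:2, knife:2, sky:1, stay:1, onto:1, by:1
Most common: 'wake' with frequency 2.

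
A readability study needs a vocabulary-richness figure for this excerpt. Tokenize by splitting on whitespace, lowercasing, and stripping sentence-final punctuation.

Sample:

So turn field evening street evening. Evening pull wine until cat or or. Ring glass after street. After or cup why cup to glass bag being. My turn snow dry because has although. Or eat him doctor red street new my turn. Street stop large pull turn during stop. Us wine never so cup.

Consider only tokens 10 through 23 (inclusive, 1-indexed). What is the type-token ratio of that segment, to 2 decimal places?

0.71

Segment tokens 10–23: until, cat, or, or, ring, glass, after, street, after, or, cup, why, cup, to
Segment N = 14, segment V = 10.
TTR = 10 / 14 = 0.71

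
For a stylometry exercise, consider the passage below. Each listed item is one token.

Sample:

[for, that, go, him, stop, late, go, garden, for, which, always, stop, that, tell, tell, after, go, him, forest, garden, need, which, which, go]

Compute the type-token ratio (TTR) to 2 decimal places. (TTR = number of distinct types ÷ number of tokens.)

0.54

N = 24 tokens, V = 13 types.
TTR = V / N = 13 / 24 = 0.54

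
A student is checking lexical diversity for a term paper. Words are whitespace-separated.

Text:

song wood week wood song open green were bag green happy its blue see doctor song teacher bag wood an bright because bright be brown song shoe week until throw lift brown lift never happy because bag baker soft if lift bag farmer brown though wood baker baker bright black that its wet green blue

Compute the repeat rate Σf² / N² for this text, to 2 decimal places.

0.04

Frequencies: song:4, wood:4, bag:4, green:3, bright:3, brown:3, lift:3, baker:3, week:2, happy:2, its:2, blue:2, because:2, open:1, were:1, see:1, doctor:1, teacher:1, an:1, be:1, … (11 more, each freq 1)
Σf² = 131; N² = 3025
Repeat rate = 131 / 3025 = 0.04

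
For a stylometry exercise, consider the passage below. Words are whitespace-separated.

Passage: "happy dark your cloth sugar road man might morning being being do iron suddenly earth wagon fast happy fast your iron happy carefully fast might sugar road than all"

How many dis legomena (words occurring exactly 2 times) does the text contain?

Frequencies: happy:3, fast:3, your:2, sugar:2, road:2, might:2, being:2, iron:2, dark:1, cloth:1, man:1, morning:1, do:1, suddenly:1, earth:1, wagon:1, carefully:1, than:1, all:1
Words with frequency 2: being, iron, might, road, sugar, your

6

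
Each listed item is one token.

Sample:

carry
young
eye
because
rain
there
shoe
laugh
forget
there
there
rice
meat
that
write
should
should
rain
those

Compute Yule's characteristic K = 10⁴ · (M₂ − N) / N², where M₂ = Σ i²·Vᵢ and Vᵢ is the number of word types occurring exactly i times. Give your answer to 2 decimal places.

277.01

Frequencies: there:3, rain:2, should:2, carry:1, young:1, eye:1, because:1, shoe:1, laugh:1, forget:1, rice:1, meat:1, that:1, write:1, those:1
N = 19. Frequency spectrum: V_1=12, V_2=2, V_3=1
M₂ = 1²·12 + 2²·2 + 3²·1 = 29
K = 10000 × (29 − 19) / 19² = 277.01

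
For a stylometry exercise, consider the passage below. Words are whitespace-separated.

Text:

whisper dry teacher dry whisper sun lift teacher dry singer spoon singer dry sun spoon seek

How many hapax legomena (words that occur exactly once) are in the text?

2

Frequencies: dry:4, whisper:2, teacher:2, sun:2, singer:2, spoon:2, lift:1, seek:1
Hapax (freq=1): lift, seek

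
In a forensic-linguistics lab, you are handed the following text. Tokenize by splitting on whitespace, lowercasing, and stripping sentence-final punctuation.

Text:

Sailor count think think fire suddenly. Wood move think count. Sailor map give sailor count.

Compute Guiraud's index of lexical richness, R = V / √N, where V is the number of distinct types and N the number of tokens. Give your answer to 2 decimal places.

N = 15, V = 9.
√N = 3.872983
R = 9 / 3.872983 = 2.32

2.32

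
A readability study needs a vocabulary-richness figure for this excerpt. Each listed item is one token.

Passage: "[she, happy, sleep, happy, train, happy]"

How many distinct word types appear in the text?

4

Distinct types: {happy, she, sleep, train}
V = 4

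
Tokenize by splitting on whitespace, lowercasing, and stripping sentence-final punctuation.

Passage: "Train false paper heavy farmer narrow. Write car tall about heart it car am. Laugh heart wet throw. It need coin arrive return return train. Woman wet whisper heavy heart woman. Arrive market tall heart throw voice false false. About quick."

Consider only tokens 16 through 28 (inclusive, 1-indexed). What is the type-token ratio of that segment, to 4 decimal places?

Segment tokens 16–28: heart, wet, throw, it, need, coin, arrive, return, return, train, woman, wet, whisper
Segment N = 13, segment V = 11.
TTR = 11 / 13 = 0.8462

0.8462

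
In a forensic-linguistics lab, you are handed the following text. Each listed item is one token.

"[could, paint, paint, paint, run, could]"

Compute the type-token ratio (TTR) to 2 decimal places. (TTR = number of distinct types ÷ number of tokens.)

N = 6 tokens, V = 3 types.
TTR = V / N = 3 / 6 = 0.50

0.50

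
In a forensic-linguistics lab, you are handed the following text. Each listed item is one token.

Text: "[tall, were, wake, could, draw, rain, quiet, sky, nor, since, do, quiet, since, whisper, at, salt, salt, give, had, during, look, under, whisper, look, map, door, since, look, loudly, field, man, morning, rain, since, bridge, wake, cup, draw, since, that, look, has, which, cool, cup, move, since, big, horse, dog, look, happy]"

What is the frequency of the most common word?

6

Frequencies: since:6, look:5, wake:2, draw:2, rain:2, quiet:2, whisper:2, salt:2, cup:2, tall:1, were:1, could:1, sky:1, nor:1, do:1, at:1, give:1, had:1, during:1, under:1, … (16 more, each freq 1)
Most common: 'since' with frequency 6.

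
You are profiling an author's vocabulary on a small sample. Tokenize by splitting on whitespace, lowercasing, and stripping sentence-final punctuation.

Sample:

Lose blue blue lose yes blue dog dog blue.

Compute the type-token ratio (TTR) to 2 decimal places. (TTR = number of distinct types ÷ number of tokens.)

0.44

N = 9 tokens, V = 4 types.
TTR = V / N = 4 / 9 = 0.44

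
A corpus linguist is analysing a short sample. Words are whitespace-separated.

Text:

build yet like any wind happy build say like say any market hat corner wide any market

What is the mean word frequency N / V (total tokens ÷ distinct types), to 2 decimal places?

N = 17 tokens, V = 11 types.
Mean frequency = N / V = 17 / 11 = 1.55

1.55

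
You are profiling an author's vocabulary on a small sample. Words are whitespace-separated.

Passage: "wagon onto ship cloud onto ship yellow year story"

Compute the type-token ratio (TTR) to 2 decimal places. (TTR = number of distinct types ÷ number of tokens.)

N = 9 tokens, V = 7 types.
TTR = V / N = 7 / 9 = 0.78

0.78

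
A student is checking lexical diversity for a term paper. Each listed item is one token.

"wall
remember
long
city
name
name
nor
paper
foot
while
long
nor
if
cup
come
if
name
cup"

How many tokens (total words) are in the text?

18

Tokens: wall, remember, long, city, name, name, nor, paper, foot, while, long, nor, if, cup, come, if, name, cup
N = 18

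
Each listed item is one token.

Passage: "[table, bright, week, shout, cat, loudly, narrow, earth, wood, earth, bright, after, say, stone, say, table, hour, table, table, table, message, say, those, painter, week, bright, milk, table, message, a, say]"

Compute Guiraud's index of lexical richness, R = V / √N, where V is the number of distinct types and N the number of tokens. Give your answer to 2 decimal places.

N = 31, V = 18.
√N = 5.567764
R = 18 / 5.567764 = 3.23

3.23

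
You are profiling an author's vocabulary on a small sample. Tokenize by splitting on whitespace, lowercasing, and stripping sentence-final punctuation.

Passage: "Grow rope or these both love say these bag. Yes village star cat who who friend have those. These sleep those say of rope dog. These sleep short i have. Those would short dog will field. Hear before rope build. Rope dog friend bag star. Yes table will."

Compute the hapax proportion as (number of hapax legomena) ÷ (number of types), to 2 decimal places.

Frequencies: rope:4, these:4, those:3, dog:3, say:2, bag:2, yes:2, star:2, who:2, friend:2, have:2, sleep:2, short:2, will:2, grow:1, or:1, both:1, love:1, village:1, cat:1, … (8 more, each freq 1)
Hapax count = 14; type count = 28.
Ratio = 14 / 28 = 0.50

0.50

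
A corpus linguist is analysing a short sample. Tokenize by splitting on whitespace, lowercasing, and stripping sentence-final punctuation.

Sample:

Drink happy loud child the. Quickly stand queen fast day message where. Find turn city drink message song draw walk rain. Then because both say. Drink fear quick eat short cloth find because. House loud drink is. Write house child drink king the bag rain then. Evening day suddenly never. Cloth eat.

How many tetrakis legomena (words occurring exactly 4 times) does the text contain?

0

Frequencies: drink:5, loud:2, child:2, the:2, day:2, message:2, find:2, rain:2, then:2, because:2, eat:2, cloth:2, house:2, happy:1, quickly:1, stand:1, queen:1, fast:1, where:1, turn:1, … (16 more, each freq 1)
Words with frequency 4: (none)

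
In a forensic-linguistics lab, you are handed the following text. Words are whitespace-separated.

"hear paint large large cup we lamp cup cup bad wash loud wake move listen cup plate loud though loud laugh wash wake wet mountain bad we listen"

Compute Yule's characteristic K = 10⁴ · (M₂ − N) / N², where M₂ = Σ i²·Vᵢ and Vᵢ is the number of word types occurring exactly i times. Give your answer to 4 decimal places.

382.6531

Frequencies: cup:4, loud:3, large:2, we:2, bad:2, wash:2, wake:2, listen:2, hear:1, paint:1, lamp:1, move:1, plate:1, though:1, laugh:1, wet:1, mountain:1
N = 28. Frequency spectrum: V_1=9, V_2=6, V_3=1, V_4=1
M₂ = 1²·9 + 2²·6 + 3²·1 + 4²·1 = 58
K = 10000 × (58 − 28) / 28² = 382.6531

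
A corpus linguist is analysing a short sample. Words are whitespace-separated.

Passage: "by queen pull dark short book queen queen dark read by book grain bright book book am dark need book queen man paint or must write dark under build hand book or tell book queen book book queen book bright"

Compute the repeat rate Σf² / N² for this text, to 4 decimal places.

0.1113

Frequencies: book:10, queen:6, dark:4, by:2, bright:2, or:2, pull:1, short:1, read:1, grain:1, am:1, need:1, man:1, paint:1, must:1, write:1, under:1, build:1, hand:1, tell:1
Σf² = 178; N² = 1600
Repeat rate = 178 / 1600 = 0.1113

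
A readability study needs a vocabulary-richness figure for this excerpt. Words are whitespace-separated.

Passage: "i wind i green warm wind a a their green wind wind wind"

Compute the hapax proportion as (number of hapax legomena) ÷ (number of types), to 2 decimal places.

0.33

Frequencies: wind:5, i:2, green:2, a:2, warm:1, their:1
Hapax count = 2; type count = 6.
Ratio = 2 / 6 = 0.33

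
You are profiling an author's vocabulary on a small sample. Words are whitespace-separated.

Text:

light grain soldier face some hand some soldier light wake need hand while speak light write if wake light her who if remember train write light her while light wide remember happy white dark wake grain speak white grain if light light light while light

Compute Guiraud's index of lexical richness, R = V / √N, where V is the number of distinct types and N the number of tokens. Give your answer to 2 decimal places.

N = 45, V = 20.
√N = 6.708204
R = 20 / 6.708204 = 2.98

2.98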